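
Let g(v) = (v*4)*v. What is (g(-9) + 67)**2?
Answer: 152881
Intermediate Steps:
g(v) = 4*v**2 (g(v) = (4*v)*v = 4*v**2)
(g(-9) + 67)**2 = (4*(-9)**2 + 67)**2 = (4*81 + 67)**2 = (324 + 67)**2 = 391**2 = 152881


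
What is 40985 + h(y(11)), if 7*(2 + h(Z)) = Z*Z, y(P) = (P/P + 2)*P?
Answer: 287970/7 ≈ 41139.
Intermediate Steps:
y(P) = 3*P (y(P) = (1 + 2)*P = 3*P)
h(Z) = -2 + Z**2/7 (h(Z) = -2 + (Z*Z)/7 = -2 + Z**2/7)
40985 + h(y(11)) = 40985 + (-2 + (3*11)**2/7) = 40985 + (-2 + (1/7)*33**2) = 40985 + (-2 + (1/7)*1089) = 40985 + (-2 + 1089/7) = 40985 + 1075/7 = 287970/7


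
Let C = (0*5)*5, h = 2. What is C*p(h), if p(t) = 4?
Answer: 0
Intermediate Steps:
C = 0 (C = 0*5 = 0)
C*p(h) = 0*4 = 0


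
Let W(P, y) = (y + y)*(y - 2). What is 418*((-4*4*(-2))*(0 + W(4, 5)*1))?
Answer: 401280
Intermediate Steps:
W(P, y) = 2*y*(-2 + y) (W(P, y) = (2*y)*(-2 + y) = 2*y*(-2 + y))
418*((-4*4*(-2))*(0 + W(4, 5)*1)) = 418*((-4*4*(-2))*(0 + (2*5*(-2 + 5))*1)) = 418*((-16*(-2))*(0 + (2*5*3)*1)) = 418*(32*(0 + 30*1)) = 418*(32*(0 + 30)) = 418*(32*30) = 418*960 = 401280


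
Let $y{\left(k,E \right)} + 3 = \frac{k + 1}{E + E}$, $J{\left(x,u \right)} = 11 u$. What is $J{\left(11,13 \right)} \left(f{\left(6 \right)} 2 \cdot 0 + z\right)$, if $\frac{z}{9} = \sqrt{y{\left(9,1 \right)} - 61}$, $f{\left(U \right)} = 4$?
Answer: $1287 i \sqrt{59} \approx 9885.6 i$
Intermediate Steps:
$y{\left(k,E \right)} = -3 + \frac{1 + k}{2 E}$ ($y{\left(k,E \right)} = -3 + \frac{k + 1}{E + E} = -3 + \frac{1 + k}{2 E}$)
$z = 9 i \sqrt{59}$ ($z = 9 \sqrt{\frac{1 + 9 - 6}{2 \cdot 1} - 61} = 9 \sqrt{\frac{1}{2} \cdot 1 \left(1 + 9 - 6\right) - 61} = 9 \sqrt{\frac{1}{2} \cdot 1 \cdot 4 - 61} = 9 \sqrt{2 - 61} = 9 \sqrt{-59} = 9 i \sqrt{59} \approx 69.13 i$)
$J{\left(11,13 \right)} \left(f{\left(6 \right)} 2 \cdot 0 + z\right) = 11 \cdot 13 \left(4 \cdot 2 \cdot 0 + 9 i \sqrt{59}\right) = 143 \left(8 \cdot 0 + 9 i \sqrt{59}\right) = 143 \left(0 + 9 i \sqrt{59}\right) = 143 \cdot 9 i \sqrt{59} = 1287 i \sqrt{59}$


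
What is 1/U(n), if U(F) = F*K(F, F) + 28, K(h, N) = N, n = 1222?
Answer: 1/1493312 ≈ 6.6965e-7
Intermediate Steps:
U(F) = 28 + F² (U(F) = F*F + 28 = F² + 28 = 28 + F²)
1/U(n) = 1/(28 + 1222²) = 1/(28 + 1493284) = 1/1493312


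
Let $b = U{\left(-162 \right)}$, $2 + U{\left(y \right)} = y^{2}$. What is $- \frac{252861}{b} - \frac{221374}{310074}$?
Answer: $- \frac{42107459111}{4068480954} \approx -10.35$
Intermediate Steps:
$U{\left(y \right)} = -2 + y^{2}$
$b = 26242$ ($b = -2 + \left(-162\right)^{2} = -2 + 26244 = 26242$)
$- \frac{252861}{b} - \frac{221374}{310074} = - \frac{252861}{26242} - \frac{221374}{310074} = \left(-252861\right) \frac{1}{26242} - \frac{110687}{155037} = - \frac{252861}{26242} - \frac{110687}{155037} = - \frac{42107459111}{4068480954}$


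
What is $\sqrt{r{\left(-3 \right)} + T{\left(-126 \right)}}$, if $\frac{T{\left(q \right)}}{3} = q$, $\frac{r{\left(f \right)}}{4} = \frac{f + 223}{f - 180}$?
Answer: $\frac{i \sqrt{12819882}}{183} \approx 19.565 i$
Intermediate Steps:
$r{\left(f \right)} = \frac{4 \left(223 + f\right)}{-180 + f}$ ($r{\left(f \right)} = 4 \frac{f + 223}{f - 180} = 4 \frac{223 + f}{-180 + f} = \frac{4 \left(223 + f\right)}{-180 + f}$)
$T{\left(q \right)} = 3 q$
$\sqrt{r{\left(-3 \right)} + T{\left(-126 \right)}} = \sqrt{\frac{4 \left(223 - 3\right)}{-180 - 3} + 3 \left(-126\right)} = \sqrt{4 \frac{1}{-183} \cdot 220 - 378} = \sqrt{4 \left(- \frac{1}{183}\right) 220 - 378} = \sqrt{- \frac{880}{183} - 378} = \sqrt{- \frac{70054}{183}} = \frac{i \sqrt{12819882}}{183}$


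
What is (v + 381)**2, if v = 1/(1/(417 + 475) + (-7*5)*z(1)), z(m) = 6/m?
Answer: 5093341038316609/35088407761 ≈ 1.4516e+5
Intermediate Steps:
v = -892/187319 (v = 1/(1/(417 + 475) + (-7*5)*(6/1)) = 1/(1/892 - 210) = 1/(-187319/892) = -892/187319 ≈ -0.0047619)
(v + 381)**2 = (-892/187319 + 381)**2 = (71367647/187319)**2 = 5093341038316609/35088407761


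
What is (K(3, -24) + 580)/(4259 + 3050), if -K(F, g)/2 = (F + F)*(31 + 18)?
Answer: -8/7309 ≈ -0.0010945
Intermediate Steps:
K(F, g) = -196*F (K(F, g) = -2*(F + F)*(31 + 18) = -2*2*F*49 = -196*F)
(K(3, -24) + 580)/(4259 + 3050) = (-196*3 + 580)/(4259 + 3050) = (-588 + 580)/7309 = -8*1/7309 = -8/7309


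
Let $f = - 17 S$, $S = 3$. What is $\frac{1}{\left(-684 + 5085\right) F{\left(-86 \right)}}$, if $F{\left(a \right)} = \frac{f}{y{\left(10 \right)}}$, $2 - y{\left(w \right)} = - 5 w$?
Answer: $- \frac{52}{224451} \approx -0.00023168$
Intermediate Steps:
$y{\left(w \right)} = 2 + 5 w$ ($y{\left(w \right)} = 2 - - 5 w = 2 + 5 w$)
$f = -51$ ($f = \left(-17\right) 3 = -51$)
$F{\left(a \right)} = - \frac{51}{52}$ ($F{\left(a \right)} = - \frac{51}{2 + 5 \cdot 10} = - \frac{51}{2 + 50} = - \frac{51}{52}$)
$\frac{1}{\left(-684 + 5085\right) F{\left(-86 \right)}} = \frac{1}{\left(-684 + 5085\right) \left(- \frac{51}{52}\right)} = \frac{1}{4401} \left(- \frac{52}{51}\right) = - \frac{52}{224451}$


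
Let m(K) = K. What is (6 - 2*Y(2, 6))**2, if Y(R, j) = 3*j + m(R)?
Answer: 1156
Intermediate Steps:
Y(R, j) = R + 3*j (Y(R, j) = 3*j + R = R + 3*j)
(6 - 2*Y(2, 6))**2 = (6 - 2*(2 + 3*6))**2 = (6 - 2*(2 + 18))**2 = (6 - 2*20)**2 = (6 - 40)**2 = (-34)**2 = 1156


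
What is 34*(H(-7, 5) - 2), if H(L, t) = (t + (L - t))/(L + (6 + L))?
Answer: -153/4 ≈ -38.250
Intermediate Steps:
H(L, t) = L/(6 + 2*L)
34*(H(-7, 5) - 2) = 34*((1/2)*(-7)/(3 - 7) - 2) = 34*((1/2)*(-7)/(-4) - 2) = 34*((1/2)*(-7)*(-1/4) - 2) = 34*(7/8 - 2) = 34*(-9/8) = -153/4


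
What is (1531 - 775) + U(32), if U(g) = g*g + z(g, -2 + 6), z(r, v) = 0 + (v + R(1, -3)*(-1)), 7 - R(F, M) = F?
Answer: 1778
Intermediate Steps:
R(F, M) = 7 - F
z(r, v) = -6 + v (z(r, v) = 0 + (v + (7 - 1*1)*(-1)) = 0 + (v + (7 - 1)*(-1)) = 0 + (v + 6*(-1)) = 0 + (v - 6) = 0 + (-6 + v) = -6 + v)
U(g) = -2 + g**2 (U(g) = g*g + (-6 + (-2 + 6)) = g**2 + (-6 + 4) = g**2 - 2 = -2 + g**2)
(1531 - 775) + U(32) = (1531 - 775) + (-2 + 32**2) = 756 + (-2 + 1024) = 756 + 1022 = 1778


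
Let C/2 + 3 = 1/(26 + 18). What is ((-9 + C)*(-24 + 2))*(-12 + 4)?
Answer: -2632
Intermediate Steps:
C = -131/22 (C = -6 + 2/(26 + 18) = -6 + 2/44 = -6 + 2*(1/44) = -6 + 1/22 = -131/22 ≈ -5.9545)
((-9 + C)*(-24 + 2))*(-12 + 4) = ((-9 - 131/22)*(-24 + 2))*(-12 + 4) = -329/22*(-22)*(-8) = 329*(-8) = -2632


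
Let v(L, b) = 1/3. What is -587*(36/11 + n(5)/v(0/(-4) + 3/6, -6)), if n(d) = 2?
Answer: -59874/11 ≈ -5443.1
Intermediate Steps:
v(L, b) = 1/3
-587*(36/11 + n(5)/v(0/(-4) + 3/6, -6)) = -587*(36/11 + 2/(1/3)) = -587*(36*(1/11) + 2*3) = -587*(36/11 + 6) = -587*102/11 = -59874/11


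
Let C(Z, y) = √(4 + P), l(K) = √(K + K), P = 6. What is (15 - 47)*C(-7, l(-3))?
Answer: -32*√10 ≈ -101.19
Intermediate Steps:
l(K) = √2*√K (l(K) = √(2*K) = √2*√K)
C(Z, y) = √10 (C(Z, y) = √(4 + 6) = √10)
(15 - 47)*C(-7, l(-3)) = (15 - 47)*√10 = -32*√10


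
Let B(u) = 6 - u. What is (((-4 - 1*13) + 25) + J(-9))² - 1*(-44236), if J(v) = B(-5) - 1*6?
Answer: 44405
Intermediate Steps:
J(v) = 5 (J(v) = (6 - 1*(-5)) - 1*6 = (6 + 5) - 6 = 11 - 6 = 5)
(((-4 - 1*13) + 25) + J(-9))² - 1*(-44236) = (((-4 - 1*13) + 25) + 5)² - 1*(-44236) = (((-4 - 13) + 25) + 5)² + 44236 = ((-17 + 25) + 5)² + 44236 = (8 + 5)² + 44236 = 13² + 44236 = 169 + 44236 = 44405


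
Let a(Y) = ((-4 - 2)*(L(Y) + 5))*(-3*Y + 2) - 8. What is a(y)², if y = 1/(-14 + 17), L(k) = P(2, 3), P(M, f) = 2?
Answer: 2500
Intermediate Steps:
L(k) = 2
y = ⅓ (y = 1/3 = ⅓ ≈ 0.33333)
a(Y) = -92 + 126*Y (a(Y) = ((-4 - 2)*(2 + 5))*(-3*Y + 2) - 8 = (-6*7)*(2 - 3*Y) - 8 = -42*(2 - 3*Y) - 8 = (-84 + 126*Y) - 8 = -92 + 126*Y)
a(y)² = (-92 + 126*(⅓))² = (-92 + 42)² = (-50)² = 2500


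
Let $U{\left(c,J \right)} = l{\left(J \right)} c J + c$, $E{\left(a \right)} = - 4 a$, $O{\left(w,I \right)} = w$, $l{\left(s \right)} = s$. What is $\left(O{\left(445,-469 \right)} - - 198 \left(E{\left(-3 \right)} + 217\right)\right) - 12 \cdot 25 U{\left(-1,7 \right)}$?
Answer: $60787$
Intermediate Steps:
$U{\left(c,J \right)} = c + c J^{2}$ ($U{\left(c,J \right)} = J c J + c = c J^{2} + c = c + c J^{2}$)
$\left(O{\left(445,-469 \right)} - - 198 \left(E{\left(-3 \right)} + 217\right)\right) - 12 \cdot 25 U{\left(-1,7 \right)} = \left(445 - - 198 \left(\left(-4\right) \left(-3\right) + 217\right)\right) - 12 \cdot 25 \left(- (1 + 7^{2})\right) = \left(445 - - 198 \left(12 + 217\right)\right) - 300 \left(- (1 + 49)\right) = \left(445 - \left(-198\right) 229\right) - 300 \left(\left(-1\right) 50\right) = \left(445 - -45342\right) - 300 \left(-50\right) = \left(445 + 45342\right) - -15000 = 45787 + 15000 = 60787$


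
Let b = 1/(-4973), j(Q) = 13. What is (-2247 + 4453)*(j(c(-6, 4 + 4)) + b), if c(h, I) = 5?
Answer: 142613488/4973 ≈ 28678.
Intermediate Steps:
b = -1/4973 ≈ -0.00020109
(-2247 + 4453)*(j(c(-6, 4 + 4)) + b) = (-2247 + 4453)*(13 - 1/4973) = 2206*(64648/4973) = 142613488/4973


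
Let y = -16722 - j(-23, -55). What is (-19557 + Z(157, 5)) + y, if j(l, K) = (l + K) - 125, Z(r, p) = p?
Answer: -36071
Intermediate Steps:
j(l, K) = -125 + K + l (j(l, K) = (K + l) - 125 = -125 + K + l)
y = -16519 (y = -16722 - (-125 - 55 - 23) = -16722 - 1*(-203) = -16722 + 203 = -16519)
(-19557 + Z(157, 5)) + y = (-19557 + 5) - 16519 = -19552 - 16519 = -36071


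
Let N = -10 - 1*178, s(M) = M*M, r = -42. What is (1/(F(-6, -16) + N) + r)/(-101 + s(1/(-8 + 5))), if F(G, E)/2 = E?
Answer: 83169/199760 ≈ 0.41634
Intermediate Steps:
F(G, E) = 2*E
s(M) = M**2
N = -188 (N = -10 - 178 = -188)
(1/(F(-6, -16) + N) + r)/(-101 + s(1/(-8 + 5))) = (1/(2*(-16) - 188) - 42)/(-101 + (1/(-8 + 5))**2) = (1/(-32 - 188) - 42)/(-101 + (1/(-3))**2) = (1/(-220) - 42)/(-101 + (-1/3)**2) = (-1/220 - 42)/(-101 + 1/9) = -9241/(220*(-908/9)) = -9241/220*(-9/908) = 83169/199760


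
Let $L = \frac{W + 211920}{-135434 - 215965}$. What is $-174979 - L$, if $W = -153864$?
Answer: $- \frac{20495795855}{117133} \approx -1.7498 \cdot 10^{5}$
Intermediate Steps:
$L = - \frac{19352}{117133}$ ($L = \frac{-153864 + 211920}{-135434 - 215965} = \frac{58056}{-351399} = 58056 \left(- \frac{1}{351399}\right) = - \frac{19352}{117133} \approx -0.16521$)
$-174979 - L = -174979 - - \frac{19352}{117133} = -174979 + \frac{19352}{117133} = - \frac{20495795855}{117133}$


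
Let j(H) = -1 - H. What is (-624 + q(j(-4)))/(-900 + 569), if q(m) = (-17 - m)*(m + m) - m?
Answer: 747/331 ≈ 2.2568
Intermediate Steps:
q(m) = -m + 2*m*(-17 - m) (q(m) = (-17 - m)*(2*m) - m = 2*m*(-17 - m) - m = -m + 2*m*(-17 - m))
(-624 + q(j(-4)))/(-900 + 569) = (-624 - (-1 - 1*(-4))*(35 + 2*(-1 - 1*(-4))))/(-900 + 569) = (-624 - (-1 + 4)*(35 + 2*(-1 + 4)))/(-331) = -(-624 - 1*3*(35 + 2*3))/331 = -(-624 - 1*3*(35 + 6))/331 = -(-624 - 1*3*41)/331 = -(-624 - 123)/331 = -1/331*(-747) = 747/331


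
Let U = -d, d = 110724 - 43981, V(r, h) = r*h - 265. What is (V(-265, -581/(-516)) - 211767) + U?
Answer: -144001865/516 ≈ -2.7907e+5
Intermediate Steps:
V(r, h) = -265 + h*r (V(r, h) = h*r - 265 = -265 + h*r)
d = 66743
U = -66743 (U = -1*66743 = -66743)
(V(-265, -581/(-516)) - 211767) + U = ((-265 - 581/(-516)*(-265)) - 211767) - 66743 = ((-265 - 581*(-1/516)*(-265)) - 211767) - 66743 = ((-265 + (581/516)*(-265)) - 211767) - 66743 = ((-265 - 153965/516) - 211767) - 66743 = (-290705/516 - 211767) - 66743 = -109562477/516 - 66743 = -144001865/516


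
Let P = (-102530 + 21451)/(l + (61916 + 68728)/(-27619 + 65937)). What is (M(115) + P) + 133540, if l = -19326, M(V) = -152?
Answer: 49381992675217/370201512 ≈ 1.3339e+5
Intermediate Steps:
P = 1553392561/370201512 (P = (-102530 + 21451)/(-19326 + (61916 + 68728)/(-27619 + 65937)) = -81079/(-19326 + 130644/38318) = -81079/(-19326 + 130644*(1/38318)) = -81079/(-19326 + 65322/19159) = -81079/(-370201512/19159) = -81079*(-19159/370201512) = 1553392561/370201512 ≈ 4.1961)
(M(115) + P) + 133540 = (-152 + 1553392561/370201512) + 133540 = -54717237263/370201512 + 133540 = 49381992675217/370201512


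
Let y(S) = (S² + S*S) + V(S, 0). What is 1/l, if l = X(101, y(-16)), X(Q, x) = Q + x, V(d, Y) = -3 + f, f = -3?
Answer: 1/607 ≈ 0.0016474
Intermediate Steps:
V(d, Y) = -6 (V(d, Y) = -3 - 3 = -6)
y(S) = -6 + 2*S² (y(S) = (S² + S*S) - 6 = (S² + S²) - 6 = 2*S² - 6 = -6 + 2*S²)
l = 607 (l = 101 + (-6 + 2*(-16)²) = 101 + (-6 + 2*256) = 101 + (-6 + 512) = 101 + 506 = 607)
1/l = 1/607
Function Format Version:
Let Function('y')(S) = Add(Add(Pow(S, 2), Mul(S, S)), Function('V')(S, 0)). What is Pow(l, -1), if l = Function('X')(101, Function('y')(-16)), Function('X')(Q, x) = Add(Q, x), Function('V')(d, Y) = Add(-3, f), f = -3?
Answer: Rational(1, 607) ≈ 0.0016474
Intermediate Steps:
Function('V')(d, Y) = -6 (Function('V')(d, Y) = Add(-3, -3) = -6)
Function('y')(S) = Add(-6, Mul(2, Pow(S, 2))) (Function('y')(S) = Add(Add(Pow(S, 2), Mul(S, S)), -6) = Add(Add(Pow(S, 2), Pow(S, 2)), -6) = Add(Mul(2, Pow(S, 2)), -6) = Add(-6, Mul(2, Pow(S, 2))))
l = 607 (l = Add(101, Add(-6, Mul(2, Pow(-16, 2)))) = Add(101, Add(-6, Mul(2, 256))) = Add(101, Add(-6, 512)) = Add(101, 506) = 607)
Pow(l, -1) = Pow(607, -1) = Rational(1, 607)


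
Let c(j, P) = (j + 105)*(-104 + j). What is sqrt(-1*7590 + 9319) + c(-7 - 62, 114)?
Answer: -6228 + sqrt(1729) ≈ -6186.4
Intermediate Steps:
c(j, P) = (-104 + j)*(105 + j) (c(j, P) = (105 + j)*(-104 + j) = (-104 + j)*(105 + j))
sqrt(-1*7590 + 9319) + c(-7 - 62, 114) = sqrt(-1*7590 + 9319) + (-10920 + (-7 - 62) + (-7 - 62)**2) = sqrt(-7590 + 9319) + (-10920 - 69 + (-69)**2) = sqrt(1729) + (-10920 - 69 + 4761) = sqrt(1729) - 6228 = -6228 + sqrt(1729)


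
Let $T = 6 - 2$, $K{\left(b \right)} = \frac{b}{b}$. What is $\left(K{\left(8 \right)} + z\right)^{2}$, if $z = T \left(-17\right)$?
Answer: $4489$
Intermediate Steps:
$K{\left(b \right)} = 1$
$T = 4$
$z = -68$ ($z = 4 \left(-17\right) = -68$)
$\left(K{\left(8 \right)} + z\right)^{2} = \left(1 - 68\right)^{2} = \left(-67\right)^{2} = 4489$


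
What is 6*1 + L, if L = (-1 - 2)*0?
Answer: 6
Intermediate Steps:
L = 0 (L = -3*0 = 0)
6*1 + L = 6*1 + 0 = 6 + 0 = 6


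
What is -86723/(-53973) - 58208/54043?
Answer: 90888865/171580167 ≈ 0.52972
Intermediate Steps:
-86723/(-53973) - 58208/54043 = -86723*(-1/53973) - 58208*1/54043 = 86723/53973 - 3424/3179 = 90888865/171580167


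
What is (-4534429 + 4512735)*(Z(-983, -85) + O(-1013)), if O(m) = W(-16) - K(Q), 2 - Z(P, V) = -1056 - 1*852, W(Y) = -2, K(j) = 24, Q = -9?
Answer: -40871496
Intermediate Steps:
Z(P, V) = 1910 (Z(P, V) = 2 - (-1056 - 1*852) = 2 - (-1056 - 852) = 2 - 1*(-1908) = 2 + 1908 = 1910)
O(m) = -26 (O(m) = -2 - 1*24 = -2 - 24 = -26)
(-4534429 + 4512735)*(Z(-983, -85) + O(-1013)) = (-4534429 + 4512735)*(1910 - 26) = -21694*1884 = -40871496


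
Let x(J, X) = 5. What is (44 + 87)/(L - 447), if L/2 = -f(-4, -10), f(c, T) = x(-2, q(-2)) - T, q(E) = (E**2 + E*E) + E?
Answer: -131/477 ≈ -0.27463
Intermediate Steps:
q(E) = E + 2*E**2 (q(E) = (E**2 + E**2) + E = 2*E**2 + E = E + 2*E**2)
f(c, T) = 5 - T
L = -30 (L = 2*(-(5 - 1*(-10))) = 2*(-(5 + 10)) = 2*(-1*15) = 2*(-15) = -30)
(44 + 87)/(L - 447) = (44 + 87)/(-30 - 447) = 131/(-477) = 131*(-1/477) = -131/477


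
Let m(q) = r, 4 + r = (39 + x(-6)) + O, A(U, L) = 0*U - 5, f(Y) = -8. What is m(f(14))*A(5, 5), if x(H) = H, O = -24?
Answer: -25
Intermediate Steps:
A(U, L) = -5 (A(U, L) = 0 - 5 = -5)
r = 5 (r = -4 + ((39 - 6) - 24) = -4 + (33 - 24) = -4 + 9 = 5)
m(q) = 5
m(f(14))*A(5, 5) = 5*(-5) = -25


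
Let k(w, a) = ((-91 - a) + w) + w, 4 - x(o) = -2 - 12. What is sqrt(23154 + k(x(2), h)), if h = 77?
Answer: 3*sqrt(2558) ≈ 151.73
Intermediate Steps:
x(o) = 18 (x(o) = 4 - (-2 - 12) = 4 - 1*(-14) = 4 + 14 = 18)
k(w, a) = -91 - a + 2*w (k(w, a) = (-91 + w - a) + w = -91 - a + 2*w)
sqrt(23154 + k(x(2), h)) = sqrt(23154 + (-91 - 1*77 + 2*18)) = sqrt(23154 + (-91 - 77 + 36)) = sqrt(23154 - 132) = sqrt(23022) = 3*sqrt(2558)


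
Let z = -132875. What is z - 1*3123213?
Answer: -3256088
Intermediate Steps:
z - 1*3123213 = -132875 - 1*3123213 = -132875 - 3123213 = -3256088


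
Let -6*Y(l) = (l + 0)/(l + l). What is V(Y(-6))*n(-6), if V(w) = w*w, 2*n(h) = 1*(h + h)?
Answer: -1/24 ≈ -0.041667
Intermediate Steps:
Y(l) = -1/12 (Y(l) = -(l + 0)/(6*(l + l)) = -l/(6*(2*l)) = -l*1/(2*l)/6 = -⅙*½ = -1/12)
n(h) = h (n(h) = (1*(h + h))/2 = (1*(2*h))/2 = (2*h)/2 = h)
V(w) = w²
V(Y(-6))*n(-6) = (-1/12)²*(-6) = (1/144)*(-6) = -1/24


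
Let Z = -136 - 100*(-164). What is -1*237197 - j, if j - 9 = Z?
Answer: -253470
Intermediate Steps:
Z = 16264 (Z = -136 + 16400 = 16264)
j = 16273 (j = 9 + 16264 = 16273)
-1*237197 - j = -1*237197 - 1*16273 = -237197 - 16273 = -253470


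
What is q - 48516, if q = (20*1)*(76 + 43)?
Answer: -46136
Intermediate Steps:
q = 2380 (q = 20*119 = 2380)
q - 48516 = 2380 - 48516 = -46136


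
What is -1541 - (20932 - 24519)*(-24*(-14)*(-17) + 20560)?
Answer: 53258235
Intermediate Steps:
-1541 - (20932 - 24519)*(-24*(-14)*(-17) + 20560) = -1541 - (-3587)*(336*(-17) + 20560) = -1541 - (-3587)*(-5712 + 20560) = -1541 - (-3587)*14848 = -1541 - 1*(-53259776) = -1541 + 53259776 = 53258235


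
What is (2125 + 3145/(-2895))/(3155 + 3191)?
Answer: 614873/1837167 ≈ 0.33469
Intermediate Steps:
(2125 + 3145/(-2895))/(3155 + 3191) = (2125 + 3145*(-1/2895))/6346 = (2125 - 629/579)*(1/6346) = (1229746/579)*(1/6346) = 614873/1837167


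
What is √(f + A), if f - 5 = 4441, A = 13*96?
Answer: √5694 ≈ 75.459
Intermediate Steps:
A = 1248
f = 4446 (f = 5 + 4441 = 4446)
√(f + A) = √(4446 + 1248) = √5694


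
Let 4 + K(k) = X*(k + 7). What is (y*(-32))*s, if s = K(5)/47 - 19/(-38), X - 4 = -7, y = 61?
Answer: 32208/47 ≈ 685.28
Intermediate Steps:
X = -3 (X = 4 - 7 = -3)
K(k) = -25 - 3*k (K(k) = -4 - 3*(k + 7) = -4 - 3*(7 + k) = -4 + (-21 - 3*k) = -25 - 3*k)
s = -33/94 (s = (-25 - 3*5)/47 - 19/(-38) = (-25 - 15)*(1/47) - 19*(-1/38) = -40*1/47 + ½ = -40/47 + ½ = -33/94 ≈ -0.35106)
(y*(-32))*s = (61*(-32))*(-33/94) = -1952*(-33/94) = 32208/47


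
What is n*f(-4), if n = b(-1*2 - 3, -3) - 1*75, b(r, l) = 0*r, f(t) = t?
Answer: 300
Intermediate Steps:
b(r, l) = 0
n = -75 (n = 0 - 1*75 = 0 - 75 = -75)
n*f(-4) = -75*(-4) = 300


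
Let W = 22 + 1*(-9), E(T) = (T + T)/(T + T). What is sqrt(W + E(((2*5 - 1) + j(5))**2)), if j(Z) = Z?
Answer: sqrt(14) ≈ 3.7417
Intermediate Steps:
E(T) = 1 (E(T) = (2*T)/((2*T)) = (2*T)*(1/(2*T)) = 1)
W = 13 (W = 22 - 9 = 13)
sqrt(W + E(((2*5 - 1) + j(5))**2)) = sqrt(13 + 1) = sqrt(14)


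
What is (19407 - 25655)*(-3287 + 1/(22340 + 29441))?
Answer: 1063435504208/51781 ≈ 2.0537e+7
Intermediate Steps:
(19407 - 25655)*(-3287 + 1/(22340 + 29441)) = -6248*(-3287 + 1/51781) = -6248*(-170204146/51781) = 1063435504208/51781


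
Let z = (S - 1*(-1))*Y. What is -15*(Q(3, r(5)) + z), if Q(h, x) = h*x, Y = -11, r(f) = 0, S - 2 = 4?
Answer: 1155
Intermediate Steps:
S = 6 (S = 2 + 4 = 6)
z = -77 (z = (6 - 1*(-1))*(-11) = (6 + 1)*(-11) = 7*(-11) = -77)
-15*(Q(3, r(5)) + z) = -15*(3*0 - 77) = -15*(0 - 77) = -15*(-77) = 1155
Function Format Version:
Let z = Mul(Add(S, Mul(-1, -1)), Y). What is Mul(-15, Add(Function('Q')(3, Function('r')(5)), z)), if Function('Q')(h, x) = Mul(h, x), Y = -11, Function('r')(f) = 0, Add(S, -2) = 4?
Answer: 1155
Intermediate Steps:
S = 6 (S = Add(2, 4) = 6)
z = -77 (z = Mul(Add(6, Mul(-1, -1)), -11) = Mul(Add(6, 1), -11) = Mul(7, -11) = -77)
Mul(-15, Add(Function('Q')(3, Function('r')(5)), z)) = Mul(-15, Add(Mul(3, 0), -77)) = Mul(-15, Add(0, -77)) = Mul(-15, -77) = 1155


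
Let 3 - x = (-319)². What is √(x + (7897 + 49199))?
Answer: I*√44662 ≈ 211.33*I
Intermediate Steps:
x = -101758 (x = 3 - 1*(-319)² = 3 - 1*101761 = 3 - 101761 = -101758)
√(x + (7897 + 49199)) = √(-101758 + (7897 + 49199)) = √(-101758 + 57096) = √(-44662) = I*√44662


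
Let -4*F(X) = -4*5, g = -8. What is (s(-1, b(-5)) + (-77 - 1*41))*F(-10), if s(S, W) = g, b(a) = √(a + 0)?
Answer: -630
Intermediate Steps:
b(a) = √a
F(X) = 5 (F(X) = -(-1)*5 = -¼*(-20) = 5)
s(S, W) = -8
(s(-1, b(-5)) + (-77 - 1*41))*F(-10) = (-8 + (-77 - 1*41))*5 = (-8 + (-77 - 41))*5 = (-8 - 118)*5 = -126*5 = -630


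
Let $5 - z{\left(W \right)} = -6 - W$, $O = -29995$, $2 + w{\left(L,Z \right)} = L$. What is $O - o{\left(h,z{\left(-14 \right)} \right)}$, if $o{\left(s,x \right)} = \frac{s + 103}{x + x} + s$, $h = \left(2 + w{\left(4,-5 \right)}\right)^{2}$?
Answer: $- \frac{179947}{6} \approx -29991.0$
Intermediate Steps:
$w{\left(L,Z \right)} = -2 + L$
$z{\left(W \right)} = 11 + W$ ($z{\left(W \right)} = 5 - \left(-6 - W\right) = 5 + \left(6 + W\right) = 11 + W$)
$h = 16$ ($h = \left(2 + \left(-2 + 4\right)\right)^{2} = \left(2 + 2\right)^{2} = 4^{2} = 16$)
$o{\left(s,x \right)} = s + \frac{103 + s}{2 x}$ ($o{\left(s,x \right)} = \frac{103 + s}{2 x} + s = s + \frac{103 + s}{2 x}$)
$O - o{\left(h,z{\left(-14 \right)} \right)} = -29995 - \frac{103 + 16 + 2 \cdot 16 \left(11 - 14\right)}{2 \left(11 - 14\right)} = -29995 - \frac{103 + 16 + 2 \cdot 16 \left(-3\right)}{2 \left(-3\right)} = -29995 - \frac{1}{2} \left(- \frac{1}{3}\right) \left(103 + 16 - 96\right) = -29995 - \frac{1}{2} \left(- \frac{1}{3}\right) 23 = -29995 - - \frac{23}{6} = -29995 + \frac{23}{6} = - \frac{179947}{6}$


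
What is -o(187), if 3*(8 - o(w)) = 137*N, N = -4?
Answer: -572/3 ≈ -190.67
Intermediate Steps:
o(w) = 572/3 (o(w) = 8 - 137*(-4)/3 = 8 - ⅓*(-548) = 8 + 548/3 = 572/3)
-o(187) = -1*572/3 = -572/3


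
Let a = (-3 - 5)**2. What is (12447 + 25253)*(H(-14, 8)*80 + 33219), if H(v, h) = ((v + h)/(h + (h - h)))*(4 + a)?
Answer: 1098540300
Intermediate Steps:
a = 64 (a = (-8)**2 = 64)
H(v, h) = 68*(h + v)/h (H(v, h) = ((v + h)/(h + (h - h)))*(4 + 64) = ((h + v)/(h + 0))*68 = ((h + v)/h)*68 = 68*(h + v)/h)
(12447 + 25253)*(H(-14, 8)*80 + 33219) = (12447 + 25253)*((68 + 68*(-14)/8)*80 + 33219) = 37700*((68 + 68*(-14)*(1/8))*80 + 33219) = 37700*((68 - 119)*80 + 33219) = 37700*(-51*80 + 33219) = 37700*(-4080 + 33219) = 37700*29139 = 1098540300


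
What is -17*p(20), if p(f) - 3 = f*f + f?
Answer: -7191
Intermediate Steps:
p(f) = 3 + f + f**2 (p(f) = 3 + (f*f + f) = 3 + (f**2 + f) = 3 + (f + f**2) = 3 + f + f**2)
-17*p(20) = -17*(3 + 20 + 20**2) = -17*(3 + 20 + 400) = -17*423 = -7191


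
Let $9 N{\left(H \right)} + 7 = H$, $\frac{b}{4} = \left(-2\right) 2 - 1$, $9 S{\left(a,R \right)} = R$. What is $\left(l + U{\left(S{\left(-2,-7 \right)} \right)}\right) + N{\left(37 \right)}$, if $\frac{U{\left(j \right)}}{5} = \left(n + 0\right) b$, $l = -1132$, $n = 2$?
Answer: $- \frac{3986}{3} \approx -1328.7$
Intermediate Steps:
$S{\left(a,R \right)} = \frac{R}{9}$
$b = -20$ ($b = 4 \left(\left(-2\right) 2 - 1\right) = 4 \left(-4 - 1\right) = 4 \left(-5\right) = -20$)
$N{\left(H \right)} = - \frac{7}{9} + \frac{H}{9}$
$U{\left(j \right)} = -200$ ($U{\left(j \right)} = 5 \left(2 + 0\right) \left(-20\right) = 5 \cdot 2 \left(-20\right) = 5 \left(-40\right) = -200$)
$\left(l + U{\left(S{\left(-2,-7 \right)} \right)}\right) + N{\left(37 \right)} = \left(-1132 - 200\right) + \left(- \frac{7}{9} + \frac{1}{9} \cdot 37\right) = -1332 + \left(- \frac{7}{9} + \frac{37}{9}\right) = -1332 + \frac{10}{3} = - \frac{3986}{3}$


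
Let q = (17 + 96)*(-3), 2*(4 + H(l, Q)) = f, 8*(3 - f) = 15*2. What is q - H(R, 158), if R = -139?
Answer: -2677/8 ≈ -334.63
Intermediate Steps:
f = -3/4 (f = 3 - 15*2/8 = 3 - 1/8*30 = 3 - 15/4 = -3/4 ≈ -0.75000)
H(l, Q) = -35/8 (H(l, Q) = -4 + (1/2)*(-3/4) = -4 - 3/8 = -35/8)
q = -339 (q = 113*(-3) = -339)
q - H(R, 158) = -339 - 1*(-35/8) = -339 + 35/8 = -2677/8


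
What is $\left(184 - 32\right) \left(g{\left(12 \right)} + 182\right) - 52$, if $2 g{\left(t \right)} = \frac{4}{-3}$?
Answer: $\frac{82532}{3} \approx 27511.0$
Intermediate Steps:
$g{\left(t \right)} = - \frac{2}{3}$ ($g{\left(t \right)} = \frac{4 \frac{1}{-3}}{2} = \frac{4 \left(- \frac{1}{3}\right)}{2} = \frac{1}{2} \left(- \frac{4}{3}\right) = - \frac{2}{3}$)
$\left(184 - 32\right) \left(g{\left(12 \right)} + 182\right) - 52 = \left(184 - 32\right) \left(- \frac{2}{3} + 182\right) - 52 = 152 \cdot \frac{544}{3} - 52 = \frac{82688}{3} - 52 = \frac{82532}{3}$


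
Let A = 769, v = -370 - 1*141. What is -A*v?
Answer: 392959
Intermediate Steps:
v = -511 (v = -370 - 141 = -511)
-A*v = -769*(-511) = -1*(-392959) = 392959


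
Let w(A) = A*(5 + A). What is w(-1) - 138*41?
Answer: -5662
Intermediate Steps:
w(-1) - 138*41 = -(5 - 1) - 138*41 = -1*4 - 5658 = -4 - 5658 = -5662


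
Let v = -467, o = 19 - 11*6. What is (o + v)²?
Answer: 264196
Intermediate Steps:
o = -47 (o = 19 - 66 = -47)
(o + v)² = (-47 - 467)² = (-514)² = 264196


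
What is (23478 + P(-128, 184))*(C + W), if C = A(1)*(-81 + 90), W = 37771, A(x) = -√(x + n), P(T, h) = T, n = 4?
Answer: 881952850 - 210150*√5 ≈ 8.8148e+8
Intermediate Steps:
A(x) = -√(4 + x) (A(x) = -√(x + 4) = -√(4 + x))
C = -9*√5 (C = (-√(4 + 1))*(-81 + 90) = -√5*9 = -9*√5 ≈ -20.125)
(23478 + P(-128, 184))*(C + W) = (23478 - 128)*(-9*√5 + 37771) = 23350*(37771 - 9*√5) = 881952850 - 210150*√5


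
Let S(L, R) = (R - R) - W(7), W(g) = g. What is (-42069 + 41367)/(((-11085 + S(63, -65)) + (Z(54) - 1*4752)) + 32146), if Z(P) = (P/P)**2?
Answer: -702/16303 ≈ -0.043060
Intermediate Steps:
Z(P) = 1 (Z(P) = 1**2 = 1)
S(L, R) = -7 (S(L, R) = (R - R) - 1*7 = 0 - 7 = -7)
(-42069 + 41367)/(((-11085 + S(63, -65)) + (Z(54) - 1*4752)) + 32146) = (-42069 + 41367)/(((-11085 - 7) + (1 - 1*4752)) + 32146) = -702/((-11092 + (1 - 4752)) + 32146) = -702/((-11092 - 4751) + 32146) = -702/(-15843 + 32146) = -702/16303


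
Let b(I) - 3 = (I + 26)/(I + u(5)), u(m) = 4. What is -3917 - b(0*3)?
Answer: -7853/2 ≈ -3926.5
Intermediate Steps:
b(I) = 3 + (26 + I)/(4 + I) (b(I) = 3 + (I + 26)/(I + 4) = 3 + (26 + I)/(4 + I))
-3917 - b(0*3) = -3917 - 2*(19 + 2*(0*3))/(4 + 0*3) = -3917 - 2*(19 + 2*0)/(4 + 0) = -3917 - 2*(19 + 0)/4 = -3917 - 2*19/4 = -3917 - 1*19/2 = -3917 - 19/2 = -7853/2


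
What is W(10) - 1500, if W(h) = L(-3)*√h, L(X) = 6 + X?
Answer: -1500 + 3*√10 ≈ -1490.5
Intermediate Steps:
W(h) = 3*√h (W(h) = (6 - 3)*√h = 3*√h)
W(10) - 1500 = 3*√10 - 1500 = -1500 + 3*√10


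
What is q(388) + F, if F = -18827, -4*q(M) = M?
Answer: -18924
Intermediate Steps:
q(M) = -M/4
q(388) + F = -¼*388 - 18827 = -97 - 18827 = -18924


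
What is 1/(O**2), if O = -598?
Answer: 1/357604 ≈ 2.7964e-6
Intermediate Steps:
1/(O**2) = 1/((-598)**2) = 1/357604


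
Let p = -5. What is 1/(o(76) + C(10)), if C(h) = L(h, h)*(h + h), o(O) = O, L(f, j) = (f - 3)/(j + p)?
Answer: 1/104 ≈ 0.0096154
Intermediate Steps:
L(f, j) = (-3 + f)/(-5 + j) (L(f, j) = (f - 3)/(j - 5) = (-3 + f)/(-5 + j))
C(h) = 2*h*(-3 + h)/(-5 + h) (C(h) = ((-3 + h)/(-5 + h))*(h + h) = ((-3 + h)/(-5 + h))*(2*h) = 2*h*(-3 + h)/(-5 + h))
1/(o(76) + C(10)) = 1/(76 + 2*10*(-3 + 10)/(-5 + 10)) = 1/(76 + 2*10*7/5) = 1/(76 + 2*10*(⅕)*7) = 1/(76 + 28) = 1/104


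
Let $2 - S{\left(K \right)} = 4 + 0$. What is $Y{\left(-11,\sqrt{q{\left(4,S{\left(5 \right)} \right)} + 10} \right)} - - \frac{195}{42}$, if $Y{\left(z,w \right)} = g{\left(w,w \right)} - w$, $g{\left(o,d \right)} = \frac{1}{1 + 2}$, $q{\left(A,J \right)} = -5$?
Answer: $\frac{209}{42} - \sqrt{5} \approx 2.7401$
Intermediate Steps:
$S{\left(K \right)} = -2$ ($S{\left(K \right)} = 2 - \left(4 + 0\right) = 2 - 4 = -2$)
$g{\left(o,d \right)} = \frac{1}{3}$
$Y{\left(z,w \right)} = \frac{1}{3} - w$
$Y{\left(-11,\sqrt{q{\left(4,S{\left(5 \right)} \right)} + 10} \right)} - - \frac{195}{42} = \left(\frac{1}{3} - \sqrt{-5 + 10}\right) - - \frac{195}{42} = \left(\frac{1}{3} - \sqrt{5}\right) - \left(-195\right) \frac{1}{42} = \left(\frac{1}{3} - \sqrt{5}\right) - - \frac{65}{14} = \left(\frac{1}{3} - \sqrt{5}\right) + \frac{65}{14} = \frac{209}{42} - \sqrt{5}$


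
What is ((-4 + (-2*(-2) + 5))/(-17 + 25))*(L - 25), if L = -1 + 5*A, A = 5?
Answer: -5/8 ≈ -0.62500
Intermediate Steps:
L = 24 (L = -1 + 5*5 = -1 + 25 = 24)
((-4 + (-2*(-2) + 5))/(-17 + 25))*(L - 25) = ((-4 + (-2*(-2) + 5))/(-17 + 25))*(24 - 25) = ((-4 + (4 + 5))/8)*(-1) = ((-4 + 9)*(⅛))*(-1) = (5*(⅛))*(-1) = (5/8)*(-1) = -5/8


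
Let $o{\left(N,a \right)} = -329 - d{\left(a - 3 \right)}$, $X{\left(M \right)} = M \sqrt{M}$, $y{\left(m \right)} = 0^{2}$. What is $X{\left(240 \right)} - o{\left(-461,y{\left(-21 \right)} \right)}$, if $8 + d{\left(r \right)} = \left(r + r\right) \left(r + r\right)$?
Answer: $357 + 960 \sqrt{15} \approx 4075.1$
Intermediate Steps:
$y{\left(m \right)} = 0$
$X{\left(M \right)} = M^{\frac{3}{2}}$
$d{\left(r \right)} = -8 + 4 r^{2}$ ($d{\left(r \right)} = -8 + \left(r + r\right) \left(r + r\right) = -8 + 2 r 2 r = -8 + 4 r^{2}$)
$o{\left(N,a \right)} = -321 - 4 \left(-3 + a\right)^{2}$ ($o{\left(N,a \right)} = -329 - \left(-8 + 4 \left(a - 3\right)^{2}\right) = -329 - \left(-8 + 4 \left(-3 + a\right)^{2}\right) = -321 - 4 \left(-3 + a\right)^{2}$)
$X{\left(240 \right)} - o{\left(-461,y{\left(-21 \right)} \right)} = 240^{\frac{3}{2}} - \left(-321 - 4 \left(-3 + 0\right)^{2}\right) = 960 \sqrt{15} - \left(-321 - 4 \left(-3\right)^{2}\right) = 960 \sqrt{15} - \left(-321 - 36\right) = 960 \sqrt{15} - -357 = 960 \sqrt{15} + 357 = 357 + 960 \sqrt{15}$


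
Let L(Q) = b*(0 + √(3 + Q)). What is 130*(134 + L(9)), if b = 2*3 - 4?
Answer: 17420 + 520*√3 ≈ 18321.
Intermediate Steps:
b = 2 (b = 6 - 4 = 2)
L(Q) = 2*√(3 + Q) (L(Q) = 2*(0 + √(3 + Q)) = 2*√(3 + Q))
130*(134 + L(9)) = 130*(134 + 2*√(3 + 9)) = 130*(134 + 2*√12) = 130*(134 + 2*(2*√3)) = 130*(134 + 4*√3) = 17420 + 520*√3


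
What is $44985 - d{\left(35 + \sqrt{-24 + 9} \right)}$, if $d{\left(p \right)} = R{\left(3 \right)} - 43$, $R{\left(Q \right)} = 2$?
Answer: $45026$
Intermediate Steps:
$d{\left(p \right)} = -41$ ($d{\left(p \right)} = 2 - 43 = -41$)
$44985 - d{\left(35 + \sqrt{-24 + 9} \right)} = 44985 - -41 = 44985 + 41 = 45026$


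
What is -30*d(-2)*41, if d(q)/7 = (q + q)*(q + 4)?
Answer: 68880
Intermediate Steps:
d(q) = 14*q*(4 + q) (d(q) = 7*((q + q)*(q + 4)) = 7*((2*q)*(4 + q)) = 7*(2*q*(4 + q)) = 14*q*(4 + q))
-30*d(-2)*41 = -420*(-2)*(4 - 2)*41 = -420*(-2)*2*41 = -30*(-56)*41 = 1680*41 = 68880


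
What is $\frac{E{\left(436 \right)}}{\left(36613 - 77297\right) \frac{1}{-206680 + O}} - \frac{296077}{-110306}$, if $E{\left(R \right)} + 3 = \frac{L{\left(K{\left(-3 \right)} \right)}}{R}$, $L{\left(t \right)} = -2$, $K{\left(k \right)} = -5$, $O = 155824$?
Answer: $- \frac{18721924901}{17469933362} \approx -1.0717$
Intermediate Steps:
$E{\left(R \right)} = -3 - \frac{2}{R}$
$\frac{E{\left(436 \right)}}{\left(36613 - 77297\right) \frac{1}{-206680 + O}} - \frac{296077}{-110306} = \frac{-3 - \frac{2}{436}}{\left(36613 - 77297\right) \frac{1}{-206680 + 155824}} - \frac{296077}{-110306} = \frac{-3 - \frac{1}{218}}{\left(-40684\right) \frac{1}{-50856}} - - \frac{296077}{110306} = \frac{-3 - \frac{1}{218}}{\left(-40684\right) \left(- \frac{1}{50856}\right)} + \frac{296077}{110306} = - \frac{655}{218 \cdot \frac{10171}{12714}} + \frac{296077}{110306} = \left(- \frac{655}{218}\right) \frac{12714}{10171} + \frac{296077}{110306} = - \frac{4163835}{1108639} + \frac{296077}{110306} = - \frac{18721924901}{17469933362}$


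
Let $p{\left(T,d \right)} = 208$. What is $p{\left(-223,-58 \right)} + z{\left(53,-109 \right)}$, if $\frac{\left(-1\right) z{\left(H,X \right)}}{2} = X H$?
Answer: $11762$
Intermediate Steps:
$z{\left(H,X \right)} = - 2 H X$ ($z{\left(H,X \right)} = - 2 X H = - 2 H X$)
$p{\left(-223,-58 \right)} + z{\left(53,-109 \right)} = 208 - 106 \left(-109\right) = 208 + 11554 = 11762$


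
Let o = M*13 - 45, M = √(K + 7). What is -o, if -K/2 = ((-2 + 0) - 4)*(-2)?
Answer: 45 - 13*I*√17 ≈ 45.0 - 53.6*I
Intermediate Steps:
K = -24 (K = -2*((-2 + 0) - 4)*(-2) = -2*(-2 - 4)*(-2) = -(-12)*(-2) = -2*12 = -24)
M = I*√17 (M = √(-24 + 7) = √(-17) = I*√17 ≈ 4.1231*I)
o = -45 + 13*I*√17 (o = (I*√17)*13 - 45 = 13*I*√17 - 45 = -45 + 13*I*√17 ≈ -45.0 + 53.6*I)
-o = -(-45 + 13*I*√17) = 45 - 13*I*√17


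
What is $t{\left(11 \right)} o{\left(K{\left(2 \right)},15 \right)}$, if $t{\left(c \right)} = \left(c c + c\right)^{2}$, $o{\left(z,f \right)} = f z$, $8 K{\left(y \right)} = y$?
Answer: $65340$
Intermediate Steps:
$K{\left(y \right)} = \frac{y}{8}$
$t{\left(c \right)} = \left(c + c^{2}\right)^{2}$ ($t{\left(c \right)} = \left(c^{2} + c\right)^{2} = \left(c + c^{2}\right)^{2}$)
$t{\left(11 \right)} o{\left(K{\left(2 \right)},15 \right)} = 11^{2} \left(1 + 11\right)^{2} \cdot 15 \cdot \frac{1}{8} \cdot 2 = 121 \cdot 12^{2} \cdot 15 \cdot \frac{1}{4} = 121 \cdot 144 \cdot \frac{15}{4} = 17424 \cdot \frac{15}{4} = 65340$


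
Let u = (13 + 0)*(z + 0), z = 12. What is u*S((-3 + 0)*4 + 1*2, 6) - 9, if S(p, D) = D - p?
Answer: 2487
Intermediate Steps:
u = 156 (u = (13 + 0)*(12 + 0) = 13*12 = 156)
u*S((-3 + 0)*4 + 1*2, 6) - 9 = 156*(6 - ((-3 + 0)*4 + 1*2)) - 9 = 156*(6 - (-3*4 + 2)) - 9 = 156*(6 - (-12 + 2)) - 9 = 156*(6 - 1*(-10)) - 9 = 156*(6 + 10) - 9 = 156*16 - 9 = 2496 - 9 = 2487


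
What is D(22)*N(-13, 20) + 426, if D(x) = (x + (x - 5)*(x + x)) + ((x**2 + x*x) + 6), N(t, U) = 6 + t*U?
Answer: -442550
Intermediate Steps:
N(t, U) = 6 + U*t
D(x) = 6 + x + 2*x**2 + 2*x*(-5 + x) (D(x) = (x + (-5 + x)*(2*x)) + ((x**2 + x**2) + 6) = (x + 2*x*(-5 + x)) + (2*x**2 + 6) = (x + 2*x*(-5 + x)) + (6 + 2*x**2) = 6 + x + 2*x**2 + 2*x*(-5 + x))
D(22)*N(-13, 20) + 426 = (6 - 9*22 + 4*22**2)*(6 + 20*(-13)) + 426 = (6 - 198 + 4*484)*(6 - 260) + 426 = (6 - 198 + 1936)*(-254) + 426 = 1744*(-254) + 426 = -442976 + 426 = -442550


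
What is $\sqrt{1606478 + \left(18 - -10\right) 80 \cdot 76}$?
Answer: $\sqrt{1776718} \approx 1332.9$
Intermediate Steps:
$\sqrt{1606478 + \left(18 - -10\right) 80 \cdot 76} = \sqrt{1606478 + \left(18 + 10\right) 80 \cdot 76} = \sqrt{1606478 + 28 \cdot 80 \cdot 76} = \sqrt{1606478 + 2240 \cdot 76} = \sqrt{1606478 + 170240} = \sqrt{1776718}$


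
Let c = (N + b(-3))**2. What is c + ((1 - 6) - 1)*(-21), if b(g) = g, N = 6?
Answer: 135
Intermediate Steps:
c = 9 (c = (6 - 3)**2 = 3**2 = 9)
c + ((1 - 6) - 1)*(-21) = 9 + ((1 - 6) - 1)*(-21) = 9 + (-5 - 1)*(-21) = 9 - 6*(-21) = 9 + 126 = 135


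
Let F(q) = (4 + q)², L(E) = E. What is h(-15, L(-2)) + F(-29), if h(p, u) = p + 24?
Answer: 634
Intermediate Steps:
h(p, u) = 24 + p
h(-15, L(-2)) + F(-29) = (24 - 15) + (4 - 29)² = 9 + (-25)² = 9 + 625 = 634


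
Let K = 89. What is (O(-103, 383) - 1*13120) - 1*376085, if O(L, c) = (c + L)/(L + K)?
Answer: -389225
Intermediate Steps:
O(L, c) = (L + c)/(89 + L) (O(L, c) = (c + L)/(L + 89) = (L + c)/(89 + L))
(O(-103, 383) - 1*13120) - 1*376085 = ((-103 + 383)/(89 - 103) - 1*13120) - 1*376085 = (280/(-14) - 13120) - 376085 = (-1/14*280 - 13120) - 376085 = (-20 - 13120) - 376085 = -13140 - 376085 = -389225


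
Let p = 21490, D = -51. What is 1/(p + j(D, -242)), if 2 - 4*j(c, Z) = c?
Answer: 4/86013 ≈ 4.6505e-5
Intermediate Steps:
j(c, Z) = ½ - c/4
1/(p + j(D, -242)) = 1/(21490 + (½ - ¼*(-51))) = 1/(21490 + (½ + 51/4)) = 1/(21490 + 53/4) = 1/(86013/4) = 4/86013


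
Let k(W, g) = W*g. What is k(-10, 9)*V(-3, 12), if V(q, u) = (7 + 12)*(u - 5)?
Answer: -11970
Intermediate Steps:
V(q, u) = -95 + 19*u (V(q, u) = 19*(-5 + u) = -95 + 19*u)
k(-10, 9)*V(-3, 12) = (-10*9)*(-95 + 19*12) = -90*(-95 + 228) = -90*133 = -11970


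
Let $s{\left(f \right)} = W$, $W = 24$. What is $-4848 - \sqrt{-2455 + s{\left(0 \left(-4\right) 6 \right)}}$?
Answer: $-4848 - i \sqrt{2431} \approx -4848.0 - 49.305 i$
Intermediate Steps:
$s{\left(f \right)} = 24$
$-4848 - \sqrt{-2455 + s{\left(0 \left(-4\right) 6 \right)}} = -4848 - \sqrt{-2455 + 24} = -4848 - \sqrt{-2431} = -4848 - i \sqrt{2431}$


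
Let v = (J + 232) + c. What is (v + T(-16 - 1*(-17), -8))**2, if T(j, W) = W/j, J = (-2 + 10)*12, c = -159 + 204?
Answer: 133225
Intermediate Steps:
c = 45
J = 96 (J = 8*12 = 96)
v = 373 (v = (96 + 232) + 45 = 328 + 45 = 373)
(v + T(-16 - 1*(-17), -8))**2 = (373 - 8/(-16 - 1*(-17)))**2 = (373 - 8/(-16 + 17))**2 = (373 - 8/1)**2 = (373 - 8*1)**2 = (373 - 8)**2 = 365**2 = 133225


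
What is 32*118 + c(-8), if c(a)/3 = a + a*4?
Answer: 3656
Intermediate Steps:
c(a) = 15*a (c(a) = 3*(a + a*4) = 3*(a + 4*a) = 3*(5*a) = 15*a)
32*118 + c(-8) = 32*118 + 15*(-8) = 3776 - 120 = 3656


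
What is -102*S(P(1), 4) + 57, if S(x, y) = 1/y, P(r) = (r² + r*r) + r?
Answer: 63/2 ≈ 31.500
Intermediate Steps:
P(r) = r + 2*r² (P(r) = (r² + r²) + r = 2*r² + r = r + 2*r²)
-102*S(P(1), 4) + 57 = -102/4 + 57 = -102*¼ + 57 = -51/2 + 57 = 63/2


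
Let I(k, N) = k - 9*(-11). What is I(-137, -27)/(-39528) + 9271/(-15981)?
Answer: -60976135/105282828 ≈ -0.57917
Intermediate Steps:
I(k, N) = 99 + k (I(k, N) = k + 99 = 99 + k)
I(-137, -27)/(-39528) + 9271/(-15981) = (99 - 137)/(-39528) + 9271/(-15981) = -38*(-1/39528) + 9271*(-1/15981) = 19/19764 - 9271/15981 = -60976135/105282828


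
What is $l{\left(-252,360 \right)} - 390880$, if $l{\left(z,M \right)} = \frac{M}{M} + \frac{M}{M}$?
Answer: $-390878$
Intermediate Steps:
$l{\left(z,M \right)} = 2$ ($l{\left(z,M \right)} = 1 + 1 = 2$)
$l{\left(-252,360 \right)} - 390880 = 2 - 390880 = -390878$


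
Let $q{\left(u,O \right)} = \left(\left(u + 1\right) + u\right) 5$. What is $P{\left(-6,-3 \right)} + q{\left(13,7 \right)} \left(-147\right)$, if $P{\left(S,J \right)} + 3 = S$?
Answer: $-19854$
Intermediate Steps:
$P{\left(S,J \right)} = -3 + S$
$q{\left(u,O \right)} = 5 + 10 u$ ($q{\left(u,O \right)} = \left(\left(1 + u\right) + u\right) 5 = \left(1 + 2 u\right) 5 = 5 + 10 u$)
$P{\left(-6,-3 \right)} + q{\left(13,7 \right)} \left(-147\right) = \left(-3 - 6\right) + \left(5 + 10 \cdot 13\right) \left(-147\right) = -9 + \left(5 + 130\right) \left(-147\right) = -9 + 135 \left(-147\right) = -9 - 19845 = -19854$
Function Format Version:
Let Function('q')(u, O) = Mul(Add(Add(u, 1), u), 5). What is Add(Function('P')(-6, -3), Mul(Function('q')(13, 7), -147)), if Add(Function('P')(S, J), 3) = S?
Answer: -19854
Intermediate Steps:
Function('P')(S, J) = Add(-3, S)
Function('q')(u, O) = Add(5, Mul(10, u)) (Function('q')(u, O) = Mul(Add(Add(1, u), u), 5) = Mul(Add(1, Mul(2, u)), 5) = Add(5, Mul(10, u)))
Add(Function('P')(-6, -3), Mul(Function('q')(13, 7), -147)) = Add(Add(-3, -6), Mul(Add(5, Mul(10, 13)), -147)) = Add(-9, Mul(Add(5, 130), -147)) = Add(-9, Mul(135, -147)) = Add(-9, -19845) = -19854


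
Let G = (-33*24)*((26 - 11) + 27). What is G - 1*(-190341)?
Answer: 157077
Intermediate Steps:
G = -33264 (G = -792*(15 + 27) = -792*42 = -33264)
G - 1*(-190341) = -33264 - 1*(-190341) = -33264 + 190341 = 157077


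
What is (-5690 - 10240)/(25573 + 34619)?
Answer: -885/3344 ≈ -0.26465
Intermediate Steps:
(-5690 - 10240)/(25573 + 34619) = -15930/60192 = -15930*1/60192 = -885/3344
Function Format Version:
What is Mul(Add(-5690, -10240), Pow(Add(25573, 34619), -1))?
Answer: Rational(-885, 3344) ≈ -0.26465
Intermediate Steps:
Mul(Add(-5690, -10240), Pow(Add(25573, 34619), -1)) = Mul(-15930, Pow(60192, -1)) = Mul(-15930, Rational(1, 60192)) = Rational(-885, 3344)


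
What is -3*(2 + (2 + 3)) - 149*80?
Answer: -11941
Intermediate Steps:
-3*(2 + (2 + 3)) - 149*80 = -3*(2 + 5) - 11920 = -3*7 - 11920 = -21 - 11920 = -11941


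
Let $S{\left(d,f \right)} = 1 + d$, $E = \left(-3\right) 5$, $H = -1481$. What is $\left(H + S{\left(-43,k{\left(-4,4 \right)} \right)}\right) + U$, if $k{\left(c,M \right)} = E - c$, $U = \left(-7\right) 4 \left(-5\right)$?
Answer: $-1383$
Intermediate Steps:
$U = 140$ ($U = \left(-28\right) \left(-5\right) = 140$)
$E = -15$
$k{\left(c,M \right)} = -15 - c$
$\left(H + S{\left(-43,k{\left(-4,4 \right)} \right)}\right) + U = \left(-1481 + \left(1 - 43\right)\right) + 140 = \left(-1481 - 42\right) + 140 = -1523 + 140 = -1383$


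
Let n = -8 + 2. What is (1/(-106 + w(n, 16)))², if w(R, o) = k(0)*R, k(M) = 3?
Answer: 1/15376 ≈ 6.5036e-5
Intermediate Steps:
n = -6
w(R, o) = 3*R
(1/(-106 + w(n, 16)))² = (1/(-106 + 3*(-6)))² = (1/(-106 - 18))² = (1/(-124))² = (-1/124)² = 1/15376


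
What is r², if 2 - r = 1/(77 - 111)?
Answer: 4761/1156 ≈ 4.1185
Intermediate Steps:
r = 69/34 (r = 2 - 1/(77 - 111) = 2 - 1/(-34) = 2 - 1*(-1/34) = 2 + 1/34 = 69/34 ≈ 2.0294)
r² = (69/34)² = 4761/1156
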